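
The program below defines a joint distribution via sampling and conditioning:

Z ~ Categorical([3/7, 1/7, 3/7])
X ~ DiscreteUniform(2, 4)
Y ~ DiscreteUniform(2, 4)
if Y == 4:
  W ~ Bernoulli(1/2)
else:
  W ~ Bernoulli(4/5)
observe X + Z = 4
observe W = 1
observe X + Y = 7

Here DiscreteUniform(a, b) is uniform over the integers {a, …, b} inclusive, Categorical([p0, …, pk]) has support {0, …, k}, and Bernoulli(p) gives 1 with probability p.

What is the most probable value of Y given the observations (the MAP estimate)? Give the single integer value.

argmax_v P(Y = v | obs) = 3

Enumerate traces; 2 have nonzero weight after conditioning:
  (Z=0, X=4, Y=3, W=1) weight 4/105
  (Z=1, X=3, Y=4, W=1) weight 1/126
Group by Y:
  weight(Y=3) = 4/105
  weight(Y=4) = 1/126
Total weight = 4/105 + 1/126 = 29/630
P(Y=3 | obs) = 4/105 / 29/630 = 24/29
P(Y=4 | obs) = 1/126 / 29/630 = 5/29
argmax = 3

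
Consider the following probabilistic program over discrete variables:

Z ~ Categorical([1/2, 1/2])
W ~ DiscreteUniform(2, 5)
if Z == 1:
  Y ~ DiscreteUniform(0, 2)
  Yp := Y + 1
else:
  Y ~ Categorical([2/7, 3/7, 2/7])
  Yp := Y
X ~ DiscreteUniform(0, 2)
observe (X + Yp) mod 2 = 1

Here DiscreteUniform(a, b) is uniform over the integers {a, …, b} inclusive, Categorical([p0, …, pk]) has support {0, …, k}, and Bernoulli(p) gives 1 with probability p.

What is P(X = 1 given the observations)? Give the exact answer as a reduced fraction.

Enumerate traces; 36 have nonzero weight after conditioning:
  (Z=0, W=2, Y=0, X=1) weight 1/84
  (Z=0, W=2, Y=1, X=0) weight 1/56
  (Z=0, W=2, Y=1, X=2) weight 1/56
  (Z=0, W=2, Y=2, X=1) weight 1/84
  (Z=0, W=3, Y=0, X=1) weight 1/84
  (Z=0, W=3, Y=1, X=0) weight 1/56
  (Z=0, W=3, Y=1, X=2) weight 1/56
  (Z=0, W=3, Y=2, X=1) weight 1/84
  … 28 more
Group by X:
  weight(X=0) = 23/126
  weight(X=1) = 19/126
  weight(X=2) = 23/126
Total weight = 23/126 + 19/126 + 23/126 = 65/126
P(X=0 | obs) = 23/126 / 65/126 = 23/65
P(X=1 | obs) = 19/126 / 65/126 = 19/65
P(X=2 | obs) = 23/126 / 65/126 = 23/65

P(X = 1 | obs) = 19/65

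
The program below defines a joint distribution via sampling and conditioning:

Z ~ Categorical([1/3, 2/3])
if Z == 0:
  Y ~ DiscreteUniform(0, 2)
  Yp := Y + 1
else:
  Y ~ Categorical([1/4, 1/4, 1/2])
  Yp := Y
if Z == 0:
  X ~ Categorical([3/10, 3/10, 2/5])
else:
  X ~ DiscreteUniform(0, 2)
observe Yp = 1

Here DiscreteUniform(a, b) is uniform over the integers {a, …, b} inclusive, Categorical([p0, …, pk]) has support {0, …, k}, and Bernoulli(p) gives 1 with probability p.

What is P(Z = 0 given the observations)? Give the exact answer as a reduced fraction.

P(Z = 0 | obs) = 2/5

Enumerate traces; 6 have nonzero weight after conditioning:
  (Z=0, Y=0, X=0) weight 1/30
  (Z=0, Y=0, X=1) weight 1/30
  (Z=0, Y=0, X=2) weight 2/45
  (Z=1, Y=1, X=0) weight 1/18
  (Z=1, Y=1, X=1) weight 1/18
  (Z=1, Y=1, X=2) weight 1/18
Group by Z:
  weight(Z=0) = 1/9
  weight(Z=1) = 1/6
Total weight = 1/9 + 1/6 = 5/18
P(Z=0 | obs) = 1/9 / 5/18 = 2/5
P(Z=1 | obs) = 1/6 / 5/18 = 3/5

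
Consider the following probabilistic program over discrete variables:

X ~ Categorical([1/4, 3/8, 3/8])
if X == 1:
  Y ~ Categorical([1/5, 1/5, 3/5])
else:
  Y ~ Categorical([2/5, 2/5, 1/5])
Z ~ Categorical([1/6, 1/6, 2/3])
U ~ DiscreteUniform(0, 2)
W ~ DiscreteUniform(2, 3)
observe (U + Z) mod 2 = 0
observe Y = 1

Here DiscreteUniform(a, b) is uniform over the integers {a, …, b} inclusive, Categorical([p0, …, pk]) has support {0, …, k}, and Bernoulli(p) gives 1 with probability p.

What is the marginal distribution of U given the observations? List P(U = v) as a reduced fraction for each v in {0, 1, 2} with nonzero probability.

P(U=0) = 5/11, P(U=1) = 1/11, P(U=2) = 5/11

Enumerate traces; 30 have nonzero weight after conditioning:
  (X=0, Y=1, Z=0, U=0, W=2) weight 1/360
  (X=0, Y=1, Z=0, U=0, W=3) weight 1/360
  (X=0, Y=1, Z=0, U=2, W=2) weight 1/360
  (X=0, Y=1, Z=0, U=2, W=3) weight 1/360
  (X=0, Y=1, Z=1, U=1, W=2) weight 1/360
  (X=0, Y=1, Z=1, U=1, W=3) weight 1/360
  (X=0, Y=1, Z=2, U=0, W=2) weight 1/90
  (X=0, Y=1, Z=2, U=0, W=3) weight 1/90
  … 22 more
Group by U:
  weight(U=0) = 13/144
  weight(U=1) = 13/720
  weight(U=2) = 13/144
Total weight = 13/144 + 13/720 + 13/144 = 143/720
P(U=0 | obs) = 13/144 / 143/720 = 5/11
P(U=1 | obs) = 13/720 / 143/720 = 1/11
P(U=2 | obs) = 13/144 / 143/720 = 5/11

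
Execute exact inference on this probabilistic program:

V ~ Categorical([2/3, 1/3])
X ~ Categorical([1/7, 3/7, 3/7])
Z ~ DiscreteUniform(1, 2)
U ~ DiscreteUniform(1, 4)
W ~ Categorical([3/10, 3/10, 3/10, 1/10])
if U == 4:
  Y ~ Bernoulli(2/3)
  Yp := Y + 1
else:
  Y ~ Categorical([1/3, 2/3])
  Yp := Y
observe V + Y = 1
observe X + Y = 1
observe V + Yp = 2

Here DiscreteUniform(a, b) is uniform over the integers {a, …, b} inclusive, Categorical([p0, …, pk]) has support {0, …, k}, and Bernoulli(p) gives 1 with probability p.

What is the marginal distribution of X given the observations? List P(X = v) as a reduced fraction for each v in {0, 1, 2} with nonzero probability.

Enumerate traces; 16 have nonzero weight after conditioning:
  (V=0, X=0, Z=1, U=4, W=0, Y=1) weight 1/420
  (V=0, X=0, Z=1, U=4, W=1, Y=1) weight 1/420
  (V=0, X=0, Z=1, U=4, W=2, Y=1) weight 1/420
  (V=0, X=0, Z=1, U=4, W=3, Y=1) weight 1/1260
  (V=0, X=0, Z=2, U=4, W=0, Y=1) weight 1/420
  (V=0, X=0, Z=2, U=4, W=1, Y=1) weight 1/420
  (V=0, X=0, Z=2, U=4, W=2, Y=1) weight 1/420
  (V=0, X=0, Z=2, U=4, W=3, Y=1) weight 1/1260
  (V=1, X=1, Z=1, U=4, W=0, Y=0) weight 1/560
  … 7 more
Group by X:
  weight(X=0) = 1/63
  weight(X=1) = 1/84
Total weight = 1/63 + 1/84 = 1/36
P(X=0 | obs) = 1/63 / 1/36 = 4/7
P(X=1 | obs) = 1/84 / 1/36 = 3/7

P(X=0) = 4/7, P(X=1) = 3/7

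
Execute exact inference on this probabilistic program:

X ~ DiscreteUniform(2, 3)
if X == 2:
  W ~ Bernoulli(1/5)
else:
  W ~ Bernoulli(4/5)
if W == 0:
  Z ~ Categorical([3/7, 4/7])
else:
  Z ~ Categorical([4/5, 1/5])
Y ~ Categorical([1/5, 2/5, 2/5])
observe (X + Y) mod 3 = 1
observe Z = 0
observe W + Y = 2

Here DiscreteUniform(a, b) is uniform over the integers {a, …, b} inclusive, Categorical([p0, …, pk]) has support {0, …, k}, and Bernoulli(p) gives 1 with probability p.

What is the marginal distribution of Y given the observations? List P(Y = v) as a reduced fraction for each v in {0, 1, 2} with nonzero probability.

P(Y=1) = 28/43, P(Y=2) = 15/43

Enumerate traces; 2 have nonzero weight after conditioning:
  (X=2, W=0, Z=0, Y=2) weight 12/175
  (X=3, W=1, Z=0, Y=1) weight 16/125
Group by Y:
  weight(Y=1) = 16/125
  weight(Y=2) = 12/175
Total weight = 16/125 + 12/175 = 172/875
P(Y=1 | obs) = 16/125 / 172/875 = 28/43
P(Y=2 | obs) = 12/175 / 172/875 = 15/43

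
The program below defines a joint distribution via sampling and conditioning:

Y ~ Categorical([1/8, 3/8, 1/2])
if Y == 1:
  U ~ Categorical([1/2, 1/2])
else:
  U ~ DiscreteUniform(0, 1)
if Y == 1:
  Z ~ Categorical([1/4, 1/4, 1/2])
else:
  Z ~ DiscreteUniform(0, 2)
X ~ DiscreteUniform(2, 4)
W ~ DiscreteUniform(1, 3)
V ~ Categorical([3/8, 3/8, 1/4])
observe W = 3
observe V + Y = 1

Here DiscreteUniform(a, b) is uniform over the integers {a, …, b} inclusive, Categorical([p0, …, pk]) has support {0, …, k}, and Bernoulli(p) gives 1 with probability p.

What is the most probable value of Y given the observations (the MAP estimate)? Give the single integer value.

Enumerate traces; 36 have nonzero weight after conditioning:
  (Y=0, U=0, Z=0, X=2, W=3, V=1) weight 1/1152
  (Y=0, U=0, Z=0, X=3, W=3, V=1) weight 1/1152
  (Y=0, U=0, Z=0, X=4, W=3, V=1) weight 1/1152
  (Y=0, U=0, Z=1, X=2, W=3, V=1) weight 1/1152
  (Y=0, U=0, Z=1, X=3, W=3, V=1) weight 1/1152
  (Y=0, U=0, Z=1, X=4, W=3, V=1) weight 1/1152
  (Y=0, U=0, Z=2, X=2, W=3, V=1) weight 1/1152
  (Y=0, U=0, Z=2, X=3, W=3, V=1) weight 1/1152
  (Y=1, U=0, Z=0, X=2, W=3, V=0) weight 1/512
  … 27 more
Group by Y:
  weight(Y=0) = 1/64
  weight(Y=1) = 3/64
Total weight = 1/64 + 3/64 = 1/16
P(Y=0 | obs) = 1/64 / 1/16 = 1/4
P(Y=1 | obs) = 3/64 / 1/16 = 3/4
argmax = 1

argmax_v P(Y = v | obs) = 1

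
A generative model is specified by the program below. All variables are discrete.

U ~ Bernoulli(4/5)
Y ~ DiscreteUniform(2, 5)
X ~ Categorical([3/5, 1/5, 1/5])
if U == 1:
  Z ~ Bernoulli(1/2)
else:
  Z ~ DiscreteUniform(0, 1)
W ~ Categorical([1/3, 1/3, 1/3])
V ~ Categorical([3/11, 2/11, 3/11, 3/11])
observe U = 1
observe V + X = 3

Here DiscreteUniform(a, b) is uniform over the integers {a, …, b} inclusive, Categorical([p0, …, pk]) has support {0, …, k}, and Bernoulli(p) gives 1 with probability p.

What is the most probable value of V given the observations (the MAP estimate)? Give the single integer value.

argmax_v P(V = v | obs) = 3

Enumerate traces; 72 have nonzero weight after conditioning:
  (U=1, Y=2, X=0, Z=0, W=0, V=3) weight 3/550
  (U=1, Y=2, X=0, Z=0, W=1, V=3) weight 3/550
  (U=1, Y=2, X=0, Z=0, W=2, V=3) weight 3/550
  (U=1, Y=2, X=0, Z=1, W=0, V=3) weight 3/550
  (U=1, Y=2, X=0, Z=1, W=1, V=3) weight 3/550
  (U=1, Y=2, X=0, Z=1, W=2, V=3) weight 3/550
  (U=1, Y=2, X=1, Z=0, W=0, V=2) weight 1/550
  (U=1, Y=2, X=1, Z=0, W=1, V=2) weight 1/550
  (U=1, Y=2, X=2, Z=0, W=0, V=1) weight 1/825
  … 63 more
Group by V:
  weight(V=1) = 8/275
  weight(V=2) = 12/275
  weight(V=3) = 36/275
Total weight = 8/275 + 12/275 + 36/275 = 56/275
P(V=1 | obs) = 8/275 / 56/275 = 1/7
P(V=2 | obs) = 12/275 / 56/275 = 3/14
P(V=3 | obs) = 36/275 / 56/275 = 9/14
argmax = 3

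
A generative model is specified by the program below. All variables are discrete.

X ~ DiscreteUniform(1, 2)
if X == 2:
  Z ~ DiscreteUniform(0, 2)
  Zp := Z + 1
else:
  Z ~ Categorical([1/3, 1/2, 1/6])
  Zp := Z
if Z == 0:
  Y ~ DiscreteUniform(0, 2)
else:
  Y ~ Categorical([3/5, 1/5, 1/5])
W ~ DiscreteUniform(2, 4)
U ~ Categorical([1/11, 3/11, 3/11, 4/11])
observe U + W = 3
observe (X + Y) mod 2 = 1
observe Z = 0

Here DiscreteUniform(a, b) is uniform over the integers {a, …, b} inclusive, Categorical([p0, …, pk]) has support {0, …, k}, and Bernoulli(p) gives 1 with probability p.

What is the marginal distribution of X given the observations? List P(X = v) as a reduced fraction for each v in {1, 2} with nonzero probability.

P(X=1) = 2/3, P(X=2) = 1/3

Enumerate traces; 6 have nonzero weight after conditioning:
  (X=1, Z=0, Y=0, W=2, U=1) weight 1/198
  (X=1, Z=0, Y=0, W=3, U=0) weight 1/594
  (X=1, Z=0, Y=2, W=2, U=1) weight 1/198
  (X=1, Z=0, Y=2, W=3, U=0) weight 1/594
  (X=2, Z=0, Y=1, W=2, U=1) weight 1/198
  (X=2, Z=0, Y=1, W=3, U=0) weight 1/594
Group by X:
  weight(X=1) = 4/297
  weight(X=2) = 2/297
Total weight = 4/297 + 2/297 = 2/99
P(X=1 | obs) = 4/297 / 2/99 = 2/3
P(X=2 | obs) = 2/297 / 2/99 = 1/3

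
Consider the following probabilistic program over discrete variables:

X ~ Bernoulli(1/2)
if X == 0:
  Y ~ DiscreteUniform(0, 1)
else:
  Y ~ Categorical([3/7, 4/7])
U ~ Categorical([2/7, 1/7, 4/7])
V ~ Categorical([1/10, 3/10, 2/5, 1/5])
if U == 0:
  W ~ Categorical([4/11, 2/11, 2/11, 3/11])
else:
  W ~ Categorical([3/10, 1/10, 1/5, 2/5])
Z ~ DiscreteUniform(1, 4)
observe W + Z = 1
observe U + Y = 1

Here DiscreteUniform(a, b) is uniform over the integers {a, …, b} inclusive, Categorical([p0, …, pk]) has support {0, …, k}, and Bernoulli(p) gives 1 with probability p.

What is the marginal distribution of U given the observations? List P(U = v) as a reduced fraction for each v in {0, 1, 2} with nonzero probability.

Enumerate traces; 16 have nonzero weight after conditioning:
  (X=0, Y=0, U=1, V=0, W=0, Z=1) weight 3/11200
  (X=0, Y=0, U=1, V=1, W=0, Z=1) weight 9/11200
  (X=0, Y=0, U=1, V=2, W=0, Z=1) weight 3/2800
  (X=0, Y=0, U=1, V=3, W=0, Z=1) weight 3/5600
  (X=0, Y=1, U=0, V=0, W=0, Z=1) weight 1/1540
  (X=0, Y=1, U=0, V=1, W=0, Z=1) weight 3/1540
  (X=0, Y=1, U=0, V=2, W=0, Z=1) weight 1/385
  (X=0, Y=1, U=0, V=3, W=0, Z=1) weight 1/770
  … 8 more
Group by U:
  weight(U=0) = 15/1078
  weight(U=1) = 39/7840
Total weight = 15/1078 + 39/7840 = 1629/86240
P(U=0 | obs) = 15/1078 / 1629/86240 = 400/543
P(U=1 | obs) = 39/7840 / 1629/86240 = 143/543

P(U=0) = 400/543, P(U=1) = 143/543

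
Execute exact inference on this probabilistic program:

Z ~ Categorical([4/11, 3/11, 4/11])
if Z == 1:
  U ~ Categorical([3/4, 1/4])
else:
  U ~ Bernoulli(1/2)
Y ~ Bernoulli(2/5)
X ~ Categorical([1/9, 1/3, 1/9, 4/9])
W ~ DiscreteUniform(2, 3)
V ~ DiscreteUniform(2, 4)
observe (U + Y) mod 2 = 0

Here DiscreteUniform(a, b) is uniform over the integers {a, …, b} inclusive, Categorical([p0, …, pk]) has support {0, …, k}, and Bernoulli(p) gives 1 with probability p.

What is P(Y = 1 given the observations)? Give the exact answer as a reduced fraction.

Enumerate traces; 144 have nonzero weight after conditioning:
  (Z=0, U=0, Y=0, X=0, W=2, V=2) weight 1/495
  (Z=0, U=0, Y=0, X=0, W=2, V=3) weight 1/495
  (Z=0, U=0, Y=0, X=0, W=2, V=4) weight 1/495
  (Z=0, U=0, Y=0, X=0, W=3, V=2) weight 1/495
  (Z=0, U=0, Y=0, X=0, W=3, V=3) weight 1/495
  (Z=0, U=0, Y=0, X=0, W=3, V=4) weight 1/495
  (Z=0, U=0, Y=0, X=1, W=2, V=2) weight 1/165
  (Z=0, U=0, Y=0, X=1, W=2, V=3) weight 1/165
  (Z=0, U=1, Y=1, X=0, W=2, V=2) weight 2/1485
  … 135 more
Group by Y:
  weight(Y=0) = 15/44
  weight(Y=1) = 19/110
Total weight = 15/44 + 19/110 = 113/220
P(Y=0 | obs) = 15/44 / 113/220 = 75/113
P(Y=1 | obs) = 19/110 / 113/220 = 38/113

P(Y = 1 | obs) = 38/113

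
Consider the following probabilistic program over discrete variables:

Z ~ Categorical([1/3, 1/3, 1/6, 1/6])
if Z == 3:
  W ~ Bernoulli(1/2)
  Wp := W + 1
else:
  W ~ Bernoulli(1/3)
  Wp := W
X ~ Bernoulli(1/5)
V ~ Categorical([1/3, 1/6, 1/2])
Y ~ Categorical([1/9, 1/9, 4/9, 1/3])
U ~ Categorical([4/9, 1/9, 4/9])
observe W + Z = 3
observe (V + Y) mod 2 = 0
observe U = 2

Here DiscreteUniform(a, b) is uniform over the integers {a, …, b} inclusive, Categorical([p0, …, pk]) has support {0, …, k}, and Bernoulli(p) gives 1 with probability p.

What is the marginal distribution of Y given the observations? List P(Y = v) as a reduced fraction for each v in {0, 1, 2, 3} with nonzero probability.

Enumerate traces; 24 have nonzero weight after conditioning:
  (Z=2, W=1, X=0, V=0, Y=0, U=2) weight 8/10935
  (Z=2, W=1, X=0, V=0, Y=2, U=2) weight 32/10935
  (Z=2, W=1, X=0, V=1, Y=1, U=2) weight 4/10935
  (Z=2, W=1, X=0, V=1, Y=3, U=2) weight 4/3645
  (Z=2, W=1, X=0, V=2, Y=0, U=2) weight 4/3645
  (Z=2, W=1, X=0, V=2, Y=2, U=2) weight 16/3645
  (Z=2, W=1, X=1, V=0, Y=0, U=2) weight 2/10935
  (Z=2, W=1, X=1, V=0, Y=2, U=2) weight 8/10935
  … 16 more
Group by Y:
  weight(Y=0) = 25/4374
  weight(Y=1) = 5/4374
  weight(Y=2) = 50/2187
  weight(Y=3) = 5/1458
Total weight = 25/4374 + 5/4374 + 50/2187 + 5/1458 = 145/4374
P(Y=0 | obs) = 25/4374 / 145/4374 = 5/29
P(Y=1 | obs) = 5/4374 / 145/4374 = 1/29
P(Y=2 | obs) = 50/2187 / 145/4374 = 20/29
P(Y=3 | obs) = 5/1458 / 145/4374 = 3/29

P(Y=0) = 5/29, P(Y=1) = 1/29, P(Y=2) = 20/29, P(Y=3) = 3/29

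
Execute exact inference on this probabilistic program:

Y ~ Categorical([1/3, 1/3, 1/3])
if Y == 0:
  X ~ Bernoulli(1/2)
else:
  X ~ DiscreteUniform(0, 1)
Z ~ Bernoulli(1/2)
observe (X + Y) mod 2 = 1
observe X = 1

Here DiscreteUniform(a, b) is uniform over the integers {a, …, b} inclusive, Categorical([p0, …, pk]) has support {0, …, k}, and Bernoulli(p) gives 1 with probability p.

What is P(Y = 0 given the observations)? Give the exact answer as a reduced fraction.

Enumerate traces; 4 have nonzero weight after conditioning:
  (Y=0, X=1, Z=0) weight 1/12
  (Y=0, X=1, Z=1) weight 1/12
  (Y=2, X=1, Z=0) weight 1/12
  (Y=2, X=1, Z=1) weight 1/12
Group by Y:
  weight(Y=0) = 1/6
  weight(Y=2) = 1/6
Total weight = 1/6 + 1/6 = 1/3
P(Y=0 | obs) = 1/6 / 1/3 = 1/2
P(Y=2 | obs) = 1/6 / 1/3 = 1/2

P(Y = 0 | obs) = 1/2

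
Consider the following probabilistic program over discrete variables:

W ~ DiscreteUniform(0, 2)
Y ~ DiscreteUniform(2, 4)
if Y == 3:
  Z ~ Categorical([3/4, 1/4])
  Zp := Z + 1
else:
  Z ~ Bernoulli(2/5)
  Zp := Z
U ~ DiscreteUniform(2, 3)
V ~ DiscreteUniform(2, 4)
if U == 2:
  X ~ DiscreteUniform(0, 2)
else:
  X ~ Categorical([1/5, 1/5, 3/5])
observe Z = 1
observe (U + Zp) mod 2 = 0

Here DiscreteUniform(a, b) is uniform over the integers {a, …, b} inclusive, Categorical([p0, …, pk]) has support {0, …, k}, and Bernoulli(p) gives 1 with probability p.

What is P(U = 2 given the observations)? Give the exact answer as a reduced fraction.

P(U = 2 | obs) = 5/21

Enumerate traces; 81 have nonzero weight after conditioning:
  (W=0, Y=2, Z=1, U=3, V=2, X=0) weight 1/675
  (W=0, Y=2, Z=1, U=3, V=2, X=1) weight 1/675
  (W=0, Y=2, Z=1, U=3, V=2, X=2) weight 1/225
  (W=0, Y=2, Z=1, U=3, V=3, X=0) weight 1/675
  (W=0, Y=2, Z=1, U=3, V=3, X=1) weight 1/675
  (W=0, Y=2, Z=1, U=3, V=3, X=2) weight 1/225
  (W=0, Y=2, Z=1, U=3, V=4, X=0) weight 1/675
  (W=0, Y=2, Z=1, U=3, V=4, X=1) weight 1/675
  (W=0, Y=3, Z=1, U=2, V=2, X=0) weight 1/648
  … 72 more
Group by U:
  weight(U=2) = 1/24
  weight(U=3) = 2/15
Total weight = 1/24 + 2/15 = 7/40
P(U=2 | obs) = 1/24 / 7/40 = 5/21
P(U=3 | obs) = 2/15 / 7/40 = 16/21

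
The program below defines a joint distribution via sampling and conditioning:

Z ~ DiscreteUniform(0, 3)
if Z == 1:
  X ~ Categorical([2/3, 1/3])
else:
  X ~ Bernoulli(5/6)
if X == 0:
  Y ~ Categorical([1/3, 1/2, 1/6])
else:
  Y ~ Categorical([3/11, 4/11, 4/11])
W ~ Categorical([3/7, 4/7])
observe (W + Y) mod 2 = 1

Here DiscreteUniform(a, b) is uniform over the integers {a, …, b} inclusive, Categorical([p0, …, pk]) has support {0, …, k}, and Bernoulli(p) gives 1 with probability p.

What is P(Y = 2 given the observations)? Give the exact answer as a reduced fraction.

P(Y = 2 | obs) = 1940/5697

Enumerate traces; 24 have nonzero weight after conditioning:
  (Z=0, X=0, Y=0, W=1) weight 1/126
  (Z=0, X=0, Y=1, W=0) weight 1/112
  (Z=0, X=0, Y=2, W=1) weight 1/252
  (Z=0, X=1, Y=0, W=1) weight 5/154
  (Z=0, X=1, Y=1, W=0) weight 5/154
  (Z=0, X=1, Y=2, W=1) weight 10/231
  (Z=1, X=0, Y=0, W=1) weight 2/63
  (Z=1, X=0, Y=1, W=0) weight 1/28
  … 16 more
Group by Y:
  weight(Y=0) = 115/693
  weight(Y=1) = 213/1232
  weight(Y=2) = 485/2772
Total weight = 115/693 + 213/1232 + 485/2772 = 633/1232
P(Y=0 | obs) = 115/693 / 633/1232 = 1840/5697
P(Y=1 | obs) = 213/1232 / 633/1232 = 71/211
P(Y=2 | obs) = 485/2772 / 633/1232 = 1940/5697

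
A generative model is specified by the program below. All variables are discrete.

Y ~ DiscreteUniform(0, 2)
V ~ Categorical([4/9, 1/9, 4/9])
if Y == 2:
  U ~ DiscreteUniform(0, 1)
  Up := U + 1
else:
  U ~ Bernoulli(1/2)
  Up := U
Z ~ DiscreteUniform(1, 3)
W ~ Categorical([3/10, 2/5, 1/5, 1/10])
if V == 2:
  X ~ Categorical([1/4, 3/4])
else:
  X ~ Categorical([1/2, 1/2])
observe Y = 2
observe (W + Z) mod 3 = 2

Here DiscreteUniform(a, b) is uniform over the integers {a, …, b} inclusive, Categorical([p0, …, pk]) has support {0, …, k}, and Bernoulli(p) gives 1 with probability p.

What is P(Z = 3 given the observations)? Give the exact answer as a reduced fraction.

Enumerate traces; 48 have nonzero weight after conditioning:
  (Y=2, V=0, U=0, Z=1, W=1, X=0) weight 2/405
  (Y=2, V=0, U=0, Z=1, W=1, X=1) weight 2/405
  (Y=2, V=0, U=0, Z=2, W=0, X=0) weight 1/270
  (Y=2, V=0, U=0, Z=2, W=0, X=1) weight 1/270
  (Y=2, V=0, U=0, Z=2, W=3, X=0) weight 1/810
  (Y=2, V=0, U=0, Z=2, W=3, X=1) weight 1/810
  (Y=2, V=0, U=0, Z=3, W=2, X=0) weight 1/405
  (Y=2, V=0, U=0, Z=3, W=2, X=1) weight 1/405
  … 40 more
Group by Z:
  weight(Z=1) = 2/45
  weight(Z=2) = 2/45
  weight(Z=3) = 1/45
Total weight = 2/45 + 2/45 + 1/45 = 1/9
P(Z=1 | obs) = 2/45 / 1/9 = 2/5
P(Z=2 | obs) = 2/45 / 1/9 = 2/5
P(Z=3 | obs) = 1/45 / 1/9 = 1/5

P(Z = 3 | obs) = 1/5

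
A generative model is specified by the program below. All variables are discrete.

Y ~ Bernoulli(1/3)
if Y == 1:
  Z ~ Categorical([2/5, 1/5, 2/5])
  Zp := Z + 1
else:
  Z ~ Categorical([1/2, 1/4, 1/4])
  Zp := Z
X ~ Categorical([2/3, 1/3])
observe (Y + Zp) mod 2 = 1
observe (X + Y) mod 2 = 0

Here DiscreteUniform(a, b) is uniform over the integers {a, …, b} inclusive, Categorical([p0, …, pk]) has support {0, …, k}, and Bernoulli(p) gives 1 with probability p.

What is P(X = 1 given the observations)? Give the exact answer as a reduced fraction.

P(X = 1 | obs) = 1/6

Enumerate traces; 2 have nonzero weight after conditioning:
  (Y=0, Z=1, X=0) weight 1/9
  (Y=1, Z=1, X=1) weight 1/45
Group by X:
  weight(X=0) = 1/9
  weight(X=1) = 1/45
Total weight = 1/9 + 1/45 = 2/15
P(X=0 | obs) = 1/9 / 2/15 = 5/6
P(X=1 | obs) = 1/45 / 2/15 = 1/6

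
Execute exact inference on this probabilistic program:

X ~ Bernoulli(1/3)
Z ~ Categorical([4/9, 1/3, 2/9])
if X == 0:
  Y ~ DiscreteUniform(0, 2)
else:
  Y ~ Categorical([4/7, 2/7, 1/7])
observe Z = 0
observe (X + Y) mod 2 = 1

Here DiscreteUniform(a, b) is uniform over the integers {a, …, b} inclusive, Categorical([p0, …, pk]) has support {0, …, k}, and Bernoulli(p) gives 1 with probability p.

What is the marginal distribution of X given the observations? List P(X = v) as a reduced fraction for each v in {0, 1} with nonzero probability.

Enumerate traces; 3 have nonzero weight after conditioning:
  (X=0, Z=0, Y=1) weight 8/81
  (X=1, Z=0, Y=0) weight 16/189
  (X=1, Z=0, Y=2) weight 4/189
Group by X:
  weight(X=0) = 8/81
  weight(X=1) = 20/189
Total weight = 8/81 + 20/189 = 116/567
P(X=0 | obs) = 8/81 / 116/567 = 14/29
P(X=1 | obs) = 20/189 / 116/567 = 15/29

P(X=0) = 14/29, P(X=1) = 15/29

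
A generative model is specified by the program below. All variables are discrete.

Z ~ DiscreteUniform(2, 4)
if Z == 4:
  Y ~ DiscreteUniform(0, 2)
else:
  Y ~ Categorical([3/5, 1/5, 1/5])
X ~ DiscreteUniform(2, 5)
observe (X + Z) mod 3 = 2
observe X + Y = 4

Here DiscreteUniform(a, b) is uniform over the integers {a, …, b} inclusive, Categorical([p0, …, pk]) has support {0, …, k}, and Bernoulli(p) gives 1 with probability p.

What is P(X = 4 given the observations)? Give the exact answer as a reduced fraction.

P(X = 4 | obs) = 5/11

Enumerate traces; 3 have nonzero weight after conditioning:
  (Z=2, Y=1, X=3) weight 1/60
  (Z=3, Y=2, X=2) weight 1/60
  (Z=4, Y=0, X=4) weight 1/36
Group by X:
  weight(X=2) = 1/60
  weight(X=3) = 1/60
  weight(X=4) = 1/36
Total weight = 1/60 + 1/60 + 1/36 = 11/180
P(X=2 | obs) = 1/60 / 11/180 = 3/11
P(X=3 | obs) = 1/60 / 11/180 = 3/11
P(X=4 | obs) = 1/36 / 11/180 = 5/11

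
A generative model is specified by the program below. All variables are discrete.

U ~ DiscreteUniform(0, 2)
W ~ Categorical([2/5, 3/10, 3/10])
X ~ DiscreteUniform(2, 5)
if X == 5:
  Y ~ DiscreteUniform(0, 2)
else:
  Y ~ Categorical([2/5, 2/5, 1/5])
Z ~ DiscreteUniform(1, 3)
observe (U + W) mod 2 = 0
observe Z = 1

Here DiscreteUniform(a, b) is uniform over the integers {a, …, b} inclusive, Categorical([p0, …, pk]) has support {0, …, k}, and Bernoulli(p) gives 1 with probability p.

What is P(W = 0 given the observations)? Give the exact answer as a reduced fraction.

P(W = 0 | obs) = 8/17

Enumerate traces; 60 have nonzero weight after conditioning:
  (U=0, W=0, X=2, Y=0, Z=1) weight 1/225
  (U=0, W=0, X=2, Y=1, Z=1) weight 1/225
  (U=0, W=0, X=2, Y=2, Z=1) weight 1/450
  (U=0, W=0, X=3, Y=0, Z=1) weight 1/225
  (U=0, W=0, X=3, Y=1, Z=1) weight 1/225
  (U=0, W=0, X=3, Y=2, Z=1) weight 1/450
  (U=0, W=0, X=4, Y=0, Z=1) weight 1/225
  (U=0, W=0, X=4, Y=1, Z=1) weight 1/225
  (U=0, W=2, X=2, Y=0, Z=1) weight 1/300
  (U=1, W=1, X=2, Y=0, Z=1) weight 1/300
  … 50 more
Group by W:
  weight(W=0) = 4/45
  weight(W=1) = 1/30
  weight(W=2) = 1/15
Total weight = 4/45 + 1/30 + 1/15 = 17/90
P(W=0 | obs) = 4/45 / 17/90 = 8/17
P(W=1 | obs) = 1/30 / 17/90 = 3/17
P(W=2 | obs) = 1/15 / 17/90 = 6/17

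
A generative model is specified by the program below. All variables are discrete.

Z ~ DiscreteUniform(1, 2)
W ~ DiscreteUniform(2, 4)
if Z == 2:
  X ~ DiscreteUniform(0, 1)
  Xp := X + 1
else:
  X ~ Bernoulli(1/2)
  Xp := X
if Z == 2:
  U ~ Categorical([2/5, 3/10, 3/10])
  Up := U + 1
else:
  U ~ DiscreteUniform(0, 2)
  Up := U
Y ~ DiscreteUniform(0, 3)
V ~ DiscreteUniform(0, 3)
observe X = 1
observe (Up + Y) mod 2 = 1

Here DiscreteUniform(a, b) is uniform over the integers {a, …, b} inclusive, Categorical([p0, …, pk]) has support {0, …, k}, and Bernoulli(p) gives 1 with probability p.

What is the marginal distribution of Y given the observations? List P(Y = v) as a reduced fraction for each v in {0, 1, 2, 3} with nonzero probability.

P(Y=0) = 31/120, P(Y=1) = 29/120, P(Y=2) = 31/120, P(Y=3) = 29/120

Enumerate traces; 144 have nonzero weight after conditioning:
  (Z=1, W=2, X=1, U=0, Y=1, V=0) weight 1/576
  (Z=1, W=2, X=1, U=0, Y=1, V=1) weight 1/576
  (Z=1, W=2, X=1, U=0, Y=1, V=2) weight 1/576
  (Z=1, W=2, X=1, U=0, Y=1, V=3) weight 1/576
  (Z=1, W=2, X=1, U=0, Y=3, V=0) weight 1/576
  (Z=1, W=2, X=1, U=0, Y=3, V=1) weight 1/576
  (Z=1, W=2, X=1, U=0, Y=3, V=2) weight 1/576
  (Z=1, W=2, X=1, U=0, Y=3, V=3) weight 1/576
  (Z=1, W=2, X=1, U=1, Y=0, V=0) weight 1/576
  (Z=1, W=2, X=1, U=1, Y=2, V=0) weight 1/576
  … 134 more
Group by Y:
  weight(Y=0) = 31/480
  weight(Y=1) = 29/480
  weight(Y=2) = 31/480
  weight(Y=3) = 29/480
Total weight = 31/480 + 29/480 + 31/480 + 29/480 = 1/4
P(Y=0 | obs) = 31/480 / 1/4 = 31/120
P(Y=1 | obs) = 29/480 / 1/4 = 29/120
P(Y=2 | obs) = 31/480 / 1/4 = 31/120
P(Y=3 | obs) = 29/480 / 1/4 = 29/120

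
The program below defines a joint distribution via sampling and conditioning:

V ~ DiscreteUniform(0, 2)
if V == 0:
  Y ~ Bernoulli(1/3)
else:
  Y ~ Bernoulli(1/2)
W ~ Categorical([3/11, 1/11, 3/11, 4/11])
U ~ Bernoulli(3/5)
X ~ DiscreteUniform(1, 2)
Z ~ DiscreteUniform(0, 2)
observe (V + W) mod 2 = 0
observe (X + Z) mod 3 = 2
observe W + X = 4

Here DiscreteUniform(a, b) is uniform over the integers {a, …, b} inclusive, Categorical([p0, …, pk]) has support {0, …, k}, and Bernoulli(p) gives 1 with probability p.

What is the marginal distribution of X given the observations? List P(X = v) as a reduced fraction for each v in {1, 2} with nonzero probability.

P(X=1) = 2/5, P(X=2) = 3/5

Enumerate traces; 12 have nonzero weight after conditioning:
  (V=0, Y=0, W=2, U=0, X=2, Z=0) weight 2/495
  (V=0, Y=0, W=2, U=1, X=2, Z=0) weight 1/165
  (V=0, Y=1, W=2, U=0, X=2, Z=0) weight 1/495
  (V=0, Y=1, W=2, U=1, X=2, Z=0) weight 1/330
  (V=1, Y=0, W=3, U=0, X=1, Z=1) weight 2/495
  (V=1, Y=0, W=3, U=1, X=1, Z=1) weight 1/165
  (V=1, Y=1, W=3, U=0, X=1, Z=1) weight 2/495
  (V=1, Y=1, W=3, U=1, X=1, Z=1) weight 1/165
  … 4 more
Group by X:
  weight(X=1) = 2/99
  weight(X=2) = 1/33
Total weight = 2/99 + 1/33 = 5/99
P(X=1 | obs) = 2/99 / 5/99 = 2/5
P(X=2 | obs) = 1/33 / 5/99 = 3/5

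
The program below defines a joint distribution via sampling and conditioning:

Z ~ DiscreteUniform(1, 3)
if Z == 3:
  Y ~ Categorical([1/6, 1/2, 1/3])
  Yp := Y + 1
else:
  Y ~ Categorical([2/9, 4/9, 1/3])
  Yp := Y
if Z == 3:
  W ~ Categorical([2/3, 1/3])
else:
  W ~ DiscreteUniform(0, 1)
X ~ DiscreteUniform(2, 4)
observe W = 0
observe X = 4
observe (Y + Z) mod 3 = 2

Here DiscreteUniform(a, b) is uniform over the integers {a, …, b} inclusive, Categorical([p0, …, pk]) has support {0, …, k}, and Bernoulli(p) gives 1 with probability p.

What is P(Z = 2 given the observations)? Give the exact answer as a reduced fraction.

Enumerate traces; 3 have nonzero weight after conditioning:
  (Z=1, Y=1, W=0, X=4) weight 2/81
  (Z=2, Y=0, W=0, X=4) weight 1/81
  (Z=3, Y=2, W=0, X=4) weight 2/81
Group by Z:
  weight(Z=1) = 2/81
  weight(Z=2) = 1/81
  weight(Z=3) = 2/81
Total weight = 2/81 + 1/81 + 2/81 = 5/81
P(Z=1 | obs) = 2/81 / 5/81 = 2/5
P(Z=2 | obs) = 1/81 / 5/81 = 1/5
P(Z=3 | obs) = 2/81 / 5/81 = 2/5

P(Z = 2 | obs) = 1/5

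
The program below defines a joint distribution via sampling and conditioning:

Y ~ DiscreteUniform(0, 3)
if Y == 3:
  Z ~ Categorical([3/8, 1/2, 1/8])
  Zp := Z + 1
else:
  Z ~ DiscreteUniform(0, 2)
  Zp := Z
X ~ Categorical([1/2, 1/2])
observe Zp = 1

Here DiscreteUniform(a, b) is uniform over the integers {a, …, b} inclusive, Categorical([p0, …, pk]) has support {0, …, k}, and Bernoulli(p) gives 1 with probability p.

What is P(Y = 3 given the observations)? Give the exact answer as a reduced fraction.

Enumerate traces; 8 have nonzero weight after conditioning:
  (Y=0, Z=1, X=0) weight 1/24
  (Y=0, Z=1, X=1) weight 1/24
  (Y=1, Z=1, X=0) weight 1/24
  (Y=1, Z=1, X=1) weight 1/24
  (Y=2, Z=1, X=0) weight 1/24
  (Y=2, Z=1, X=1) weight 1/24
  (Y=3, Z=0, X=0) weight 3/64
  (Y=3, Z=0, X=1) weight 3/64
Group by Y:
  weight(Y=0) = 1/12
  weight(Y=1) = 1/12
  weight(Y=2) = 1/12
  weight(Y=3) = 3/32
Total weight = 1/12 + 1/12 + 1/12 + 3/32 = 11/32
P(Y=0 | obs) = 1/12 / 11/32 = 8/33
P(Y=1 | obs) = 1/12 / 11/32 = 8/33
P(Y=2 | obs) = 1/12 / 11/32 = 8/33
P(Y=3 | obs) = 3/32 / 11/32 = 3/11

P(Y = 3 | obs) = 3/11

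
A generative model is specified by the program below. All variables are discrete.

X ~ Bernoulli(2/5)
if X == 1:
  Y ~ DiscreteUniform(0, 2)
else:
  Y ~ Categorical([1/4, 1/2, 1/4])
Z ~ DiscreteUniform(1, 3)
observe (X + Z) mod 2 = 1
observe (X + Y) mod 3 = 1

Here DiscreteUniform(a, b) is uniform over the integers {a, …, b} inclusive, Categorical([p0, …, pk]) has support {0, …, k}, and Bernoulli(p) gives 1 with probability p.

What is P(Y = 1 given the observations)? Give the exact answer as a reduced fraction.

P(Y = 1 | obs) = 9/11

Enumerate traces; 3 have nonzero weight after conditioning:
  (X=0, Y=1, Z=1) weight 1/10
  (X=0, Y=1, Z=3) weight 1/10
  (X=1, Y=0, Z=2) weight 2/45
Group by Y:
  weight(Y=0) = 2/45
  weight(Y=1) = 1/5
Total weight = 2/45 + 1/5 = 11/45
P(Y=0 | obs) = 2/45 / 11/45 = 2/11
P(Y=1 | obs) = 1/5 / 11/45 = 9/11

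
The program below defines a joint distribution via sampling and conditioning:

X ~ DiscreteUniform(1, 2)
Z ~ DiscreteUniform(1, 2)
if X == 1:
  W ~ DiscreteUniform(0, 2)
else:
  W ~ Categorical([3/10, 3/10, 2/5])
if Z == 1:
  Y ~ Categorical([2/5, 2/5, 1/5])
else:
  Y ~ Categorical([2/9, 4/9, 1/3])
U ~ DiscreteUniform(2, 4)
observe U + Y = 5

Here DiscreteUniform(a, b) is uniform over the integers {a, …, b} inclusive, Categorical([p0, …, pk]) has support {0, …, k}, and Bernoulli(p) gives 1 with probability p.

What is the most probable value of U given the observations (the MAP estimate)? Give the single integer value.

Enumerate traces; 24 have nonzero weight after conditioning:
  (X=1, Z=1, W=0, Y=1, U=4) weight 1/90
  (X=1, Z=1, W=0, Y=2, U=3) weight 1/180
  (X=1, Z=1, W=1, Y=1, U=4) weight 1/90
  (X=1, Z=1, W=1, Y=2, U=3) weight 1/180
  (X=1, Z=1, W=2, Y=1, U=4) weight 1/90
  (X=1, Z=1, W=2, Y=2, U=3) weight 1/180
  (X=1, Z=2, W=0, Y=1, U=4) weight 1/81
  (X=1, Z=2, W=0, Y=2, U=3) weight 1/108
  … 16 more
Group by U:
  weight(U=3) = 4/45
  weight(U=4) = 19/135
Total weight = 4/45 + 19/135 = 31/135
P(U=3 | obs) = 4/45 / 31/135 = 12/31
P(U=4 | obs) = 19/135 / 31/135 = 19/31
argmax = 4

argmax_v P(U = v | obs) = 4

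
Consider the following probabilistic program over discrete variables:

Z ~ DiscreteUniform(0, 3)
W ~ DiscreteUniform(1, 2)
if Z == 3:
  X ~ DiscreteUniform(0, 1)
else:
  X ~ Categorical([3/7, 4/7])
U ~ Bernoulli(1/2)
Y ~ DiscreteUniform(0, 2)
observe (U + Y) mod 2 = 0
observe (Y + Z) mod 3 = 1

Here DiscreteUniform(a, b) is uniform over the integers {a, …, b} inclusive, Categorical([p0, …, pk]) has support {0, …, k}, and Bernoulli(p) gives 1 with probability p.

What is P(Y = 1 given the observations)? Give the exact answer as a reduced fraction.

Enumerate traces; 16 have nonzero weight after conditioning:
  (Z=0, W=1, X=0, U=1, Y=1) weight 1/112
  (Z=0, W=1, X=1, U=1, Y=1) weight 1/84
  (Z=0, W=2, X=0, U=1, Y=1) weight 1/112
  (Z=0, W=2, X=1, U=1, Y=1) weight 1/84
  (Z=1, W=1, X=0, U=0, Y=0) weight 1/112
  (Z=1, W=1, X=1, U=0, Y=0) weight 1/84
  (Z=1, W=2, X=0, U=0, Y=0) weight 1/112
  (Z=1, W=2, X=1, U=0, Y=0) weight 1/84
  (Z=2, W=1, X=0, U=0, Y=2) weight 1/112
  … 7 more
Group by Y:
  weight(Y=0) = 1/24
  weight(Y=1) = 1/12
  weight(Y=2) = 1/24
Total weight = 1/24 + 1/12 + 1/24 = 1/6
P(Y=0 | obs) = 1/24 / 1/6 = 1/4
P(Y=1 | obs) = 1/12 / 1/6 = 1/2
P(Y=2 | obs) = 1/24 / 1/6 = 1/4

P(Y = 1 | obs) = 1/2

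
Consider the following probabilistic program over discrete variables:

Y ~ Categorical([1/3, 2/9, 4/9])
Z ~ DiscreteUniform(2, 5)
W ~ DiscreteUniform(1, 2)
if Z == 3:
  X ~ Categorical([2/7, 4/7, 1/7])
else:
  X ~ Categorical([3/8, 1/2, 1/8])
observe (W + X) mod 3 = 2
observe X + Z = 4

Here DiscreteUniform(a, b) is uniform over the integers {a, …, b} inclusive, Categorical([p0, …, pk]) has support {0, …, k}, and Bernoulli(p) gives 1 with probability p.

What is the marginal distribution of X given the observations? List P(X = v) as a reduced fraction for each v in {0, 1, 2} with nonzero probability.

Enumerate traces; 6 have nonzero weight after conditioning:
  (Y=0, Z=3, W=1, X=1) weight 1/42
  (Y=0, Z=4, W=2, X=0) weight 1/64
  (Y=1, Z=3, W=1, X=1) weight 1/63
  (Y=1, Z=4, W=2, X=0) weight 1/96
  (Y=2, Z=3, W=1, X=1) weight 2/63
  (Y=2, Z=4, W=2, X=0) weight 1/48
Group by X:
  weight(X=0) = 3/64
  weight(X=1) = 1/14
Total weight = 3/64 + 1/14 = 53/448
P(X=0 | obs) = 3/64 / 53/448 = 21/53
P(X=1 | obs) = 1/14 / 53/448 = 32/53

P(X=0) = 21/53, P(X=1) = 32/53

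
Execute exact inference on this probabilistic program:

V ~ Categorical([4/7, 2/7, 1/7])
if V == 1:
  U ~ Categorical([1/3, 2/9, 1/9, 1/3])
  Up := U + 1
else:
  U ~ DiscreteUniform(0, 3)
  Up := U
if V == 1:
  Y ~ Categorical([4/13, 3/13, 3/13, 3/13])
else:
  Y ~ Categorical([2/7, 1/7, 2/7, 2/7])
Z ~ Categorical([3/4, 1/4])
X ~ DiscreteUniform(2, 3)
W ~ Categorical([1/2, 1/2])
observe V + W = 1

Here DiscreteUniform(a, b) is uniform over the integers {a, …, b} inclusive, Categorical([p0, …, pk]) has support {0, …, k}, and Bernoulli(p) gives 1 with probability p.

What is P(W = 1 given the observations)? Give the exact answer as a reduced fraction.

P(W = 1 | obs) = 2/3

Enumerate traces; 128 have nonzero weight after conditioning:
  (V=0, U=0, Y=0, Z=0, X=2, W=1) weight 3/392
  (V=0, U=0, Y=0, Z=0, X=3, W=1) weight 3/392
  (V=0, U=0, Y=0, Z=1, X=2, W=1) weight 1/392
  (V=0, U=0, Y=0, Z=1, X=3, W=1) weight 1/392
  (V=0, U=0, Y=1, Z=0, X=2, W=1) weight 3/784
  (V=0, U=0, Y=1, Z=0, X=3, W=1) weight 3/784
  (V=0, U=0, Y=1, Z=1, X=2, W=1) weight 1/784
  (V=0, U=0, Y=1, Z=1, X=3, W=1) weight 1/784
  (V=1, U=0, Y=0, Z=0, X=2, W=0) weight 1/182
  … 119 more
Group by W:
  weight(W=0) = 1/7
  weight(W=1) = 2/7
Total weight = 1/7 + 2/7 = 3/7
P(W=0 | obs) = 1/7 / 3/7 = 1/3
P(W=1 | obs) = 2/7 / 3/7 = 2/3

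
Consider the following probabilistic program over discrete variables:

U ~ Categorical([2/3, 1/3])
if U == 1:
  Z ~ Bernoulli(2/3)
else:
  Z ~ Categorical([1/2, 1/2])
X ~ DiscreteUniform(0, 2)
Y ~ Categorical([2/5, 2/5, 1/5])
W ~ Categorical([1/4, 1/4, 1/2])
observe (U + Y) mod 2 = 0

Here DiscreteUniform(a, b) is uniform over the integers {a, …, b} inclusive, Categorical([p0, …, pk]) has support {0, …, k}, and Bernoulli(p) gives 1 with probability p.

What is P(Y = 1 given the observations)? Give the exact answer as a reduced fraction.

P(Y = 1 | obs) = 1/4

Enumerate traces; 54 have nonzero weight after conditioning:
  (U=0, Z=0, X=0, Y=0, W=0) weight 1/90
  (U=0, Z=0, X=0, Y=0, W=1) weight 1/90
  (U=0, Z=0, X=0, Y=0, W=2) weight 1/45
  (U=0, Z=0, X=0, Y=2, W=0) weight 1/180
  (U=0, Z=0, X=0, Y=2, W=1) weight 1/180
  (U=0, Z=0, X=0, Y=2, W=2) weight 1/90
  (U=0, Z=0, X=1, Y=0, W=0) weight 1/90
  (U=0, Z=0, X=1, Y=0, W=1) weight 1/90
  (U=1, Z=0, X=0, Y=1, W=0) weight 1/270
  … 45 more
Group by Y:
  weight(Y=0) = 4/15
  weight(Y=1) = 2/15
  weight(Y=2) = 2/15
Total weight = 4/15 + 2/15 + 2/15 = 8/15
P(Y=0 | obs) = 4/15 / 8/15 = 1/2
P(Y=1 | obs) = 2/15 / 8/15 = 1/4
P(Y=2 | obs) = 2/15 / 8/15 = 1/4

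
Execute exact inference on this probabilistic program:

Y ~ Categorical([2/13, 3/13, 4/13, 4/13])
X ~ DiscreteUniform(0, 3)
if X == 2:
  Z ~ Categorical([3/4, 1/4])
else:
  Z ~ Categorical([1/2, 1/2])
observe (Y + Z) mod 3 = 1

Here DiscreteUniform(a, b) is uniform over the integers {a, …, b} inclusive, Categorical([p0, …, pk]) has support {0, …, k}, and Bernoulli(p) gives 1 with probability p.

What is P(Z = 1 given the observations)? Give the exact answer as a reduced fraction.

P(Z = 1 | obs) = 14/23

Enumerate traces; 12 have nonzero weight after conditioning:
  (Y=0, X=0, Z=1) weight 1/52
  (Y=0, X=1, Z=1) weight 1/52
  (Y=0, X=2, Z=1) weight 1/104
  (Y=0, X=3, Z=1) weight 1/52
  (Y=1, X=0, Z=0) weight 3/104
  (Y=1, X=1, Z=0) weight 3/104
  (Y=1, X=2, Z=0) weight 9/208
  (Y=1, X=3, Z=0) weight 3/104
  … 4 more
Group by Z:
  weight(Z=0) = 27/208
  weight(Z=1) = 21/104
Total weight = 27/208 + 21/104 = 69/208
P(Z=0 | obs) = 27/208 / 69/208 = 9/23
P(Z=1 | obs) = 21/104 / 69/208 = 14/23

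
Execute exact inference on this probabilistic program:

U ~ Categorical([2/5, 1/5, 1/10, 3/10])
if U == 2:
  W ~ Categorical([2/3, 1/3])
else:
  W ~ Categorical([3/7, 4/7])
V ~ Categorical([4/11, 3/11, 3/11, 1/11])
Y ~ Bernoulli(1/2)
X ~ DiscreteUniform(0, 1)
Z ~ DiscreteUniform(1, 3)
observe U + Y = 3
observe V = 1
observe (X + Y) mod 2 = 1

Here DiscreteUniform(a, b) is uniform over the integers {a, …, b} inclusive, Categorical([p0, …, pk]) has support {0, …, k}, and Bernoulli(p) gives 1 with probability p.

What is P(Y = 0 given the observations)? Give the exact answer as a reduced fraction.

Enumerate traces; 12 have nonzero weight after conditioning:
  (U=2, W=0, V=1, Y=1, X=0, Z=1) weight 1/660
  (U=2, W=0, V=1, Y=1, X=0, Z=2) weight 1/660
  (U=2, W=0, V=1, Y=1, X=0, Z=3) weight 1/660
  (U=2, W=1, V=1, Y=1, X=0, Z=1) weight 1/1320
  (U=2, W=1, V=1, Y=1, X=0, Z=2) weight 1/1320
  (U=2, W=1, V=1, Y=1, X=0, Z=3) weight 1/1320
  (U=3, W=0, V=1, Y=0, X=1, Z=1) weight 9/3080
  (U=3, W=0, V=1, Y=0, X=1, Z=2) weight 9/3080
  … 4 more
Group by Y:
  weight(Y=0) = 9/440
  weight(Y=1) = 3/440
Total weight = 9/440 + 3/440 = 3/110
P(Y=0 | obs) = 9/440 / 3/110 = 3/4
P(Y=1 | obs) = 3/440 / 3/110 = 1/4

P(Y = 0 | obs) = 3/4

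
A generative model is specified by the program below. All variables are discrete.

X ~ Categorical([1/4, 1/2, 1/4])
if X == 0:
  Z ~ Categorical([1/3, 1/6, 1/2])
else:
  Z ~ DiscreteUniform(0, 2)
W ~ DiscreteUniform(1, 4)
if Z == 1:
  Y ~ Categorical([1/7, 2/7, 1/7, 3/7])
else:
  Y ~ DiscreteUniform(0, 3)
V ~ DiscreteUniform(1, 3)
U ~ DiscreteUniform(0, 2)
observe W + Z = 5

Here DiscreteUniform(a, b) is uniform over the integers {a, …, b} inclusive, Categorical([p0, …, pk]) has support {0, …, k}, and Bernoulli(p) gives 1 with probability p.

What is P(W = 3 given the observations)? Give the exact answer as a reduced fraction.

Enumerate traces; 216 have nonzero weight after conditioning:
  (X=0, Z=1, W=4, Y=0, V=1, U=0) weight 1/6048
  (X=0, Z=1, W=4, Y=0, V=1, U=1) weight 1/6048
  (X=0, Z=1, W=4, Y=0, V=1, U=2) weight 1/6048
  (X=0, Z=1, W=4, Y=0, V=2, U=0) weight 1/6048
  (X=0, Z=1, W=4, Y=0, V=2, U=1) weight 1/6048
  (X=0, Z=1, W=4, Y=0, V=2, U=2) weight 1/6048
  (X=0, Z=1, W=4, Y=0, V=3, U=0) weight 1/6048
  (X=0, Z=1, W=4, Y=0, V=3, U=1) weight 1/6048
  (X=0, Z=2, W=3, Y=0, V=1, U=0) weight 1/1152
  … 207 more
Group by W:
  weight(W=3) = 3/32
  weight(W=4) = 7/96
Total weight = 3/32 + 7/96 = 1/6
P(W=3 | obs) = 3/32 / 1/6 = 9/16
P(W=4 | obs) = 7/96 / 1/6 = 7/16

P(W = 3 | obs) = 9/16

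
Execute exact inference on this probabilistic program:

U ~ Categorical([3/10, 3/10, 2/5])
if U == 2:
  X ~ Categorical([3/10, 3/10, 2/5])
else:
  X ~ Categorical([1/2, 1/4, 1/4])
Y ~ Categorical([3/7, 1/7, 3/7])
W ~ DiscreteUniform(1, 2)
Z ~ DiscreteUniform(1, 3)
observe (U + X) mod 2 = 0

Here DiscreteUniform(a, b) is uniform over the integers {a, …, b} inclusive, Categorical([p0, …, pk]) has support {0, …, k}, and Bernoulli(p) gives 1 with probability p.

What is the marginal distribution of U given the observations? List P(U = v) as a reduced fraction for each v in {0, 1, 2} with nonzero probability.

Enumerate traces; 90 have nonzero weight after conditioning:
  (U=0, X=0, Y=0, W=1, Z=1) weight 3/280
  (U=0, X=0, Y=0, W=1, Z=2) weight 3/280
  (U=0, X=0, Y=0, W=1, Z=3) weight 3/280
  (U=0, X=0, Y=0, W=2, Z=1) weight 3/280
  (U=0, X=0, Y=0, W=2, Z=2) weight 3/280
  (U=0, X=0, Y=0, W=2, Z=3) weight 3/280
  (U=0, X=0, Y=1, W=1, Z=1) weight 1/280
  (U=0, X=0, Y=1, W=1, Z=2) weight 1/280
  (U=1, X=1, Y=0, W=1, Z=1) weight 3/560
  (U=2, X=0, Y=0, W=1, Z=1) weight 3/350
  … 80 more
Group by U:
  weight(U=0) = 9/40
  weight(U=1) = 3/40
  weight(U=2) = 7/25
Total weight = 9/40 + 3/40 + 7/25 = 29/50
P(U=0 | obs) = 9/40 / 29/50 = 45/116
P(U=1 | obs) = 3/40 / 29/50 = 15/116
P(U=2 | obs) = 7/25 / 29/50 = 14/29

P(U=0) = 45/116, P(U=1) = 15/116, P(U=2) = 14/29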